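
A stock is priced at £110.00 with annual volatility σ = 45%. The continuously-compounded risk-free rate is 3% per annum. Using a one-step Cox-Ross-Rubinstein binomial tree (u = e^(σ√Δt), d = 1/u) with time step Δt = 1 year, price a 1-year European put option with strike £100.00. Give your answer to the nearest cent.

CRR parameters: u = e^(σ√Δt) = e^(0.45·√1) = 1.5683, d = 1/u = 0.6376
Per-period rate: rΔt = 0.03·1 = 0.03, so R = e^0.03 = 1.0305
Risk-neutral probability p = (e^0.03 − 0.6376)/(1.5683 − 0.6376) = 0.3928/0.9307 = 0.4221
Terminal stock prices: S_u = 172.5, S_d = 70.14
Terminal payoffs (K − S): max(-72.51, 0) = 0, max(29.86, 0) = 29.86
Node 0 (S = 110): V_0 = e^(−0.03)·[0.4221·0.0000 + 0.5779·29.8609] = 16.7471

£16.75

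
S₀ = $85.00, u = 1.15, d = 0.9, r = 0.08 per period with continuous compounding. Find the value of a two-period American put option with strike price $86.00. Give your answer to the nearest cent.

Risk-neutral probability p = (e^0.08 − 0.9)/(1.15 − 0.9) = 0.1833/0.2500 = 0.7331
Terminal stock prices: S_uu = 112.4, S_ud = 87.97, S_dd = 68.85
Terminal payoffs (K − S): max(-26.41, 0) = 0, max(-1.975, 0) = 0, max(17.15, 0) = 17.15
Node u (S = 97.75): continuation = e^(−0.08)·[0.7331·0.0000 + 0.2669·0.0000] = 0.0000; exercise value = 0.0000 ≤ continuation, so V_u = 0.0000
Node d (S = 76.5): continuation = e^(−0.08)·[0.7331·0.0000 + 0.2669·17.1500] = 4.2246; exercise value = 9.5000 > continuation, so V_d = 9.5000 (exercise)
Node 0 (S = 85): continuation = e^(−0.08)·[0.7331·0.0000 + 0.2669·9.5000] = 2.3402; exercise value = 1.0000 ≤ continuation, so V_0 = 2.3402

$2.34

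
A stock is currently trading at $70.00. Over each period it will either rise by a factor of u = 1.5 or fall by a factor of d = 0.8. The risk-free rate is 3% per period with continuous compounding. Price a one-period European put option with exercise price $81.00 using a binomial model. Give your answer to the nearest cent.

Risk-neutral probability p = (e^0.03 − 0.8)/(1.5 − 0.8) = 0.2305/0.7000 = 0.3292
Terminal stock prices: S_u = 105, S_d = 56
Terminal payoffs (K − S): max(-24, 0) = 0, max(25, 0) = 25
Node 0 (S = 70): V_0 = e^(−0.03)·[0.3292·0.0000 + 0.6708·25.0000] = 16.2739

$16.27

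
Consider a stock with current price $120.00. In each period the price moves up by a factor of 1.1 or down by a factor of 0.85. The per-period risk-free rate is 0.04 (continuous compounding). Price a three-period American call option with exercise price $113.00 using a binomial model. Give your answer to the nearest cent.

Risk-neutral probability p = (e^0.04 − 0.85)/(1.1 − 0.85) = 0.1908/0.2500 = 0.7632
Terminal stock prices: S_uuu = 159.7, S_uud = 123.4, S_udd = 95.37, S_ddd = 73.69
Terminal payoffs (S − K): max(46.72, 0) = 46.72, max(10.42, 0) = 10.42, max(-17.63, 0) = 0, max(-39.31, 0) = 0
Node uu (S = 145.2): continuation = e^(−0.04)·[0.7632·46.7200 + 0.2368·10.4200] = 36.6308; exercise value = 32.2000 ≤ continuation, so V_uu = 36.6308
Node ud (S = 112.2): continuation = e^(−0.04)·[0.7632·10.4200 + 0.2368·0.0000] = 7.6412; exercise value = 0.0000 ≤ continuation, so V_ud = 7.6412
Node dd (S = 86.7): continuation = e^(−0.04)·[0.7632·0.0000 + 0.2368·0.0000] = 0.0000; exercise value = 0.0000 ≤ continuation, so V_dd = 0.0000
Node u (S = 132): continuation = e^(−0.04)·[0.7632·36.6308 + 0.2368·7.6412] = 28.6001; exercise value = 19.0000 ≤ continuation, so V_u = 28.6001
Node d (S = 102): continuation = e^(−0.04)·[0.7632·7.6412 + 0.2368·0.0000] = 5.6034; exercise value = 0.0000 ≤ continuation, so V_d = 5.6034
Node 0 (S = 120): continuation = e^(−0.04)·[0.7632·28.6001 + 0.2368·5.6034] = 22.2475; exercise value = 7.0000 ≤ continuation, so V_0 = 22.2475

$22.25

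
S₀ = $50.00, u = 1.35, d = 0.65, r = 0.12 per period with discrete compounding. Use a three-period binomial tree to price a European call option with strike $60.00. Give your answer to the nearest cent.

$13.58

Risk-neutral probability p = (1 + 0.12 − 0.65)/(1.35 − 0.65) = 0.4700/0.7000 = 0.6714
Terminal stock prices: S_uuu = 123, S_uud = 59.23, S_udd = 28.52, S_ddd = 13.73
Terminal payoffs (S − K): max(63.02, 0) = 63.02, max(-0.7687, 0) = 0, max(-31.48, 0) = 0, max(-46.27, 0) = 0
Node uu (S = 91.13): V_uu = 1/1.12·[0.6714·63.0188 + 0.3286·0.0000] = 37.7791
Node ud (S = 43.88): V_ud = 1/1.12·[0.6714·0.0000 + 0.3286·0.0000] = 0.0000
Node dd (S = 21.13): V_dd = 1/1.12·[0.6714·0.0000 + 0.3286·0.0000] = 0.0000
Node u (S = 67.5): V_u = 1/1.12·[0.6714·37.7791 + 0.3286·0.0000] = 22.6482
Node d (S = 32.5): V_d = 1/1.12·[0.6714·0.0000 + 0.3286·0.0000] = 0.0000
Node 0 (S = 50): V_0 = 1/1.12·[0.6714·22.6482 + 0.3286·0.0000] = 13.5774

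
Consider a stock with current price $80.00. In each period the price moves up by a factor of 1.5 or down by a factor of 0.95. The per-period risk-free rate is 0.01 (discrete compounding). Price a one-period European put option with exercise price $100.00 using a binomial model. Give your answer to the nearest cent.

Risk-neutral probability p = (1 + 0.01 − 0.95)/(1.5 − 0.95) = 0.0600/0.5500 = 0.1091
Terminal stock prices: S_u = 120, S_d = 76
Terminal payoffs (K − S): max(-20, 0) = 0, max(24, 0) = 24
Node 0 (S = 80): V_0 = 1/1.01·[0.1091·0.0000 + 0.8909·24.0000] = 21.1701

$21.17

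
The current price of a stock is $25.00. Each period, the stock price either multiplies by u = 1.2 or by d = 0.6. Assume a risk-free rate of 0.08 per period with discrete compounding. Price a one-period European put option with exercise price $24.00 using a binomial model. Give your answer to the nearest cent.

Risk-neutral probability p = (1 + 0.08 − 0.6)/(1.2 − 0.6) = 0.4800/0.6000 = 0.8000
Terminal stock prices: S_u = 30, S_d = 15
Terminal payoffs (K − S): max(-6, 0) = 0, max(9, 0) = 9
Node 0 (S = 25): V_0 = 1/1.08·[0.8000·0.0000 + 0.2000·9.0000] = 1.6667

$1.67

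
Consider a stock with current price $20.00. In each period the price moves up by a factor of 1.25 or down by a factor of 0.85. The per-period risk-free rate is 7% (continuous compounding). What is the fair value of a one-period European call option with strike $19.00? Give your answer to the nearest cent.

$3.11

Risk-neutral probability p = (e^0.07 − 0.85)/(1.25 − 0.85) = 0.2225/0.4000 = 0.5563
Terminal stock prices: S_u = 25, S_d = 17
Terminal payoffs (S − K): max(6, 0) = 6, max(-2, 0) = 0
Node 0 (S = 20): V_0 = e^(−0.07)·[0.5563·6.0000 + 0.4437·0.0000] = 3.1120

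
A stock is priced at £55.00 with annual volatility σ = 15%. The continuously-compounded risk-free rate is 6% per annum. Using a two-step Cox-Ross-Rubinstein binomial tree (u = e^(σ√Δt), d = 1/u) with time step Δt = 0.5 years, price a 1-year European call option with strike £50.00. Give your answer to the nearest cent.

£8.67

CRR parameters: u = e^(σ√Δt) = e^(0.15·√0.5) = 1.1119, d = 1/u = 0.8994
Per-period rate: rΔt = 0.06·0.5 = 0.03, so R = e^0.03 = 1.0305
Risk-neutral probability p = (e^0.03 − 0.8994)/(1.1119 − 0.8994) = 0.1311/0.2125 = 0.6168
Terminal stock prices: S_uu = 68, S_ud = 55, S_dd = 44.49
Terminal payoffs (S − K): max(18, 0) = 18, max(5, 0) = 5, max(-5.513, 0) = 0
Node u (S = 61.15): V_u = e^(−0.03)·[0.6168·17.9971 + 0.3832·5.0000] = 12.6320
Node d (S = 49.47): V_d = e^(−0.03)·[0.6168·5.0000 + 0.3832·0.0000] = 2.9929
Node 0 (S = 55): V_0 = e^(−0.03)·[0.6168·12.6320 + 0.3832·2.9929] = 8.6741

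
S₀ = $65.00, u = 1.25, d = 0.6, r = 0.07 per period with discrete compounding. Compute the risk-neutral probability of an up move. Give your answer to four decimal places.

p = 0.7231

Risk-neutral probability p = (1 + 0.07 − 0.6)/(1.25 − 0.6) = 0.4700/0.6500 = 0.7231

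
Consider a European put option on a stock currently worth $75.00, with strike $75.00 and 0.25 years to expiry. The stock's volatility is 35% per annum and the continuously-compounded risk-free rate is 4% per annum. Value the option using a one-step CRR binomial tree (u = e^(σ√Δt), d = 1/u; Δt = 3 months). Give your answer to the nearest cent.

$6.14

CRR parameters: u = e^(σ√Δt) = e^(0.35·√0.25) = 1.1912, d = 1/u = 0.8395
Per-period rate: rΔt = 0.04·0.25 = 0.01, so R = e^0.01 = 1.0101
Risk-neutral probability p = (e^0.01 − 0.8395)/(1.1912 − 0.8395) = 0.1706/0.3518 = 0.4849
Terminal stock prices: S_u = 89.34, S_d = 62.96
Terminal payoffs (K − S): max(-14.34, 0) = 0, max(12.04, 0) = 12.04
Node 0 (S = 75): V_0 = e^(−0.01)·[0.4849·0.0000 + 0.5151·12.0407] = 6.1401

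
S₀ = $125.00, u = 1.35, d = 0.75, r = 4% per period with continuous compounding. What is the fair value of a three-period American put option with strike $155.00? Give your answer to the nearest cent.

Risk-neutral probability p = (e^0.04 − 0.75)/(1.35 − 0.75) = 0.2908/0.6000 = 0.4847
Terminal stock prices: S_uuu = 307.5, S_uud = 170.9, S_udd = 94.92, S_ddd = 52.73
Terminal payoffs (K − S): max(-152.5, 0) = 0, max(-15.86, 0) = 0, max(60.08, 0) = 60.08, max(102.3, 0) = 102.3
Node uu (S = 227.8): continuation = e^(−0.04)·[0.4847·0.0000 + 0.5153·0.0000] = 0.0000; exercise value = 0.0000 ≤ continuation, so V_uu = 0.0000
Node ud (S = 126.6): continuation = e^(−0.04)·[0.4847·0.0000 + 0.5153·60.0781] = 29.7453; exercise value = 28.4375 ≤ continuation, so V_ud = 29.7453
Node dd (S = 70.31): continuation = e^(−0.04)·[0.4847·60.0781 + 0.5153·102.2656] = 78.6099; exercise value = 84.6875 > continuation, so V_dd = 84.6875 (exercise)
Node u (S = 168.8): continuation = e^(−0.04)·[0.4847·0.0000 + 0.5153·29.7453] = 14.7272; exercise value = 0.0000 ≤ continuation, so V_u = 14.7272
Node d (S = 93.75): continuation = e^(−0.04)·[0.4847·29.7453 + 0.5153·84.6875] = 55.7814; exercise value = 61.2500 > continuation, so V_d = 61.2500 (exercise)
Node 0 (S = 125): continuation = e^(−0.04)·[0.4847·14.7272 + 0.5153·61.2500] = 37.1836; exercise value = 30.0000 ≤ continuation, so V_0 = 37.1836

$37.18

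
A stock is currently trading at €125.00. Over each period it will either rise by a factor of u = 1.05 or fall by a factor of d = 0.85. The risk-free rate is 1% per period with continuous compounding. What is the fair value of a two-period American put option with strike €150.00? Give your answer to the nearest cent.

€25.00

Risk-neutral probability p = (e^0.01 − 0.85)/(1.05 − 0.85) = 0.1601/0.2000 = 0.8003
Terminal stock prices: S_uu = 137.8, S_ud = 111.6, S_dd = 90.31
Terminal payoffs (K − S): max(12.19, 0) = 12.19, max(38.44, 0) = 38.44, max(59.69, 0) = 59.69
Node u (S = 131.2): continuation = e^(−0.01)·[0.8003·12.1875 + 0.1997·38.4375] = 17.2575; exercise value = 18.7500 > continuation, so V_u = 18.7500 (exercise)
Node d (S = 106.2): continuation = e^(−0.01)·[0.8003·38.4375 + 0.1997·59.6875] = 42.2575; exercise value = 43.7500 > continuation, so V_d = 43.7500 (exercise)
Node 0 (S = 125): continuation = e^(−0.01)·[0.8003·18.7500 + 0.1997·43.7500] = 23.5075; exercise value = 25.0000 > continuation, so V_0 = 25.0000 (exercise)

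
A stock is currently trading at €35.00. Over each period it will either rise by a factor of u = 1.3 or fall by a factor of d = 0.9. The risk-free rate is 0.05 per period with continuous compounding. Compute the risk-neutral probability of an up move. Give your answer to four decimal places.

Risk-neutral probability p = (e^0.05 − 0.9)/(1.3 − 0.9) = 0.1513/0.4000 = 0.3782

p = 0.3782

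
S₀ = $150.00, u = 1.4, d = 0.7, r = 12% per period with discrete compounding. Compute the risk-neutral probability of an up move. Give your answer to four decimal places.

Risk-neutral probability p = (1 + 0.12 − 0.7)/(1.4 − 0.7) = 0.4200/0.7000 = 0.6000

p = 0.6000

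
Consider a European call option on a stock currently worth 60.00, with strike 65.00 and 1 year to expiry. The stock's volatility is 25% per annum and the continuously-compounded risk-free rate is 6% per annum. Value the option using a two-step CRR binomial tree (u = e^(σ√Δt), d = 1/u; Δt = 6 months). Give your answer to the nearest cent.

5.65

CRR parameters: u = e^(σ√Δt) = e^(0.25·√0.5) = 1.1934, d = 1/u = 0.8380
Per-period rate: rΔt = 0.06·0.5 = 0.03, so R = e^0.03 = 1.0305
Risk-neutral probability p = (e^0.03 − 0.8380)/(1.1934 − 0.8380) = 0.1925/0.3554 = 0.5416
Terminal stock prices: S_uu = 85.45, S_ud = 60, S_dd = 42.13
Terminal payoffs (S − K): max(20.45, 0) = 20.45, max(-5, 0) = 0, max(-22.87, 0) = 0
Node u (S = 71.6): V_u = e^(−0.03)·[0.5416·20.4471 + 0.4584·0.0000] = 10.7471
Node d (S = 50.28): V_d = e^(−0.03)·[0.5416·0.0000 + 0.4584·0.0000] = 0.0000
Node 0 (S = 60): V_0 = e^(−0.03)·[0.5416·10.7471 + 0.4584·0.0000] = 5.6487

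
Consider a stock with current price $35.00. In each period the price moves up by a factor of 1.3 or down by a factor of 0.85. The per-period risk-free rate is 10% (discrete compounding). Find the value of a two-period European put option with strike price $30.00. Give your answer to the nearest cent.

Risk-neutral probability p = (1 + 0.1 − 0.85)/(1.3 − 0.85) = 0.2500/0.4500 = 0.5556
Terminal stock prices: S_uu = 59.15, S_ud = 38.67, S_dd = 25.29
Terminal payoffs (K − S): max(-29.15, 0) = 0, max(-8.675, 0) = 0, max(4.713, 0) = 4.713
Node u (S = 45.5): V_u = 1/1.1·[0.5556·0.0000 + 0.4444·0.0000] = 0.0000
Node d (S = 29.75): V_d = 1/1.1·[0.5556·0.0000 + 0.4444·4.7125] = 1.9040
Node 0 (S = 35): V_0 = 1/1.1·[0.5556·0.0000 + 0.4444·1.9040] = 0.7693

$0.77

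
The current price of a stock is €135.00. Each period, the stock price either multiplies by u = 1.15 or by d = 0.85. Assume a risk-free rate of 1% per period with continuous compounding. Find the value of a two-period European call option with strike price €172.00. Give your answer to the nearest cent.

Risk-neutral probability p = (e^0.01 − 0.85)/(1.15 − 0.85) = 0.1601/0.3000 = 0.5335
Terminal stock prices: S_uu = 178.5, S_ud = 132, S_dd = 97.54
Terminal payoffs (S − K): max(6.537, 0) = 6.537, max(-40.04, 0) = 0, max(-74.46, 0) = 0
Node u (S = 155.2): V_u = e^(−0.01)·[0.5335·6.5375 + 0.4665·0.0000] = 3.4531
Node d (S = 114.8): V_d = e^(−0.01)·[0.5335·0.0000 + 0.4665·0.0000] = 0.0000
Node 0 (S = 135): V_0 = e^(−0.01)·[0.5335·3.4531 + 0.4665·0.0000] = 1.8239

€1.82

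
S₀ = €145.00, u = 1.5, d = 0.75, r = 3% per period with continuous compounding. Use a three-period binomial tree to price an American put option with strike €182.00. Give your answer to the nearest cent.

Risk-neutral probability p = (e^0.03 − 0.75)/(1.5 − 0.75) = 0.2805/0.7500 = 0.3739
Terminal stock prices: S_uuu = 489.4, S_uud = 244.7, S_udd = 122.3, S_ddd = 61.17
Terminal payoffs (K − S): max(-307.4, 0) = 0, max(-62.69, 0) = 0, max(59.66, 0) = 59.66, max(120.8, 0) = 120.8
Node uu (S = 326.2): continuation = e^(−0.03)·[0.3739·0.0000 + 0.6261·0.0000] = 0.0000; exercise value = 0.0000 ≤ continuation, so V_uu = 0.0000
Node ud (S = 163.1): continuation = e^(−0.03)·[0.3739·0.0000 + 0.6261·59.6562] = 36.2446; exercise value = 18.8750 ≤ continuation, so V_ud = 36.2446
Node dd (S = 81.56): continuation = e^(−0.03)·[0.3739·59.6562 + 0.6261·120.8281] = 95.0586; exercise value = 100.4375 > continuation, so V_dd = 100.4375 (exercise)
Node u (S = 217.5): continuation = e^(−0.03)·[0.3739·0.0000 + 0.6261·36.2446] = 22.0207; exercise value = 0.0000 ≤ continuation, so V_u = 22.0207
Node d (S = 108.8): continuation = e^(−0.03)·[0.3739·36.2446 + 0.6261·100.4375] = 74.1743; exercise value = 73.2500 ≤ continuation, so V_d = 74.1743
Node 0 (S = 145): continuation = e^(−0.03)·[0.3739·22.0207 + 0.6261·74.1743] = 53.0562; exercise value = 37.0000 ≤ continuation, so V_0 = 53.0562

€53.06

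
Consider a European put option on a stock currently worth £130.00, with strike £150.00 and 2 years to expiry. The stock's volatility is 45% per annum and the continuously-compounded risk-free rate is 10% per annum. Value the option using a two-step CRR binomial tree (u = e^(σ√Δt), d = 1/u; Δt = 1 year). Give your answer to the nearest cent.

CRR parameters: u = e^(σ√Δt) = e^(0.45·√1) = 1.5683, d = 1/u = 0.6376
Per-period rate: rΔt = 0.1·1 = 0.1, so R = e^0.1 = 1.1052
Risk-neutral probability p = (e^0.1 − 0.6376)/(1.5683 − 0.6376) = 0.4675/0.9307 = 0.5024
Terminal stock prices: S_uu = 319.7, S_ud = 130, S_dd = 52.85
Terminal payoffs (K − S): max(-169.7, 0) = 0, max(20, 0) = 20, max(97.15, 0) = 97.15
Node u (S = 203.9): V_u = e^(−0.1)·[0.5024·0.0000 + 0.4976·20.0000] = 9.0056
Node d (S = 82.89): V_d = e^(−0.1)·[0.5024·20.0000 + 0.4976·97.1459] = 52.8340
Node 0 (S = 130): V_0 = e^(−0.1)·[0.5024·9.0056 + 0.4976·52.8340] = 27.8836

£27.88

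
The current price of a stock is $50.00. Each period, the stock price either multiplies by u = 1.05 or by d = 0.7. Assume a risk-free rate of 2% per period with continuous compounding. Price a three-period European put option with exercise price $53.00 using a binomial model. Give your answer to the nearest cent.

$3.43

Risk-neutral probability p = (e^0.02 − 0.7)/(1.05 − 0.7) = 0.3202/0.3500 = 0.9149
Terminal stock prices: S_uuu = 57.88, S_uud = 38.59, S_udd = 25.72, S_ddd = 17.15
Terminal payoffs (K − S): max(-4.881, 0) = 0, max(14.41, 0) = 14.41, max(27.28, 0) = 27.28, max(35.85, 0) = 35.85
Node uu (S = 55.12): V_uu = e^(−0.02)·[0.9149·0.0000 + 0.0851·14.4125] = 1.2028
Node ud (S = 36.75): V_ud = e^(−0.02)·[0.9149·14.4125 + 0.0851·27.2750] = 15.2005
Node dd (S = 24.5): V_dd = e^(−0.02)·[0.9149·27.2750 + 0.0851·35.8500] = 27.4505
Node u (S = 52.5): V_u = e^(−0.02)·[0.9149·1.2028 + 0.0851·15.2005] = 2.3471
Node d (S = 35): V_d = e^(−0.02)·[0.9149·15.2005 + 0.0851·27.4505] = 15.9218
Node 0 (S = 50): V_0 = e^(−0.02)·[0.9149·2.3471 + 0.0851·15.9218] = 3.4335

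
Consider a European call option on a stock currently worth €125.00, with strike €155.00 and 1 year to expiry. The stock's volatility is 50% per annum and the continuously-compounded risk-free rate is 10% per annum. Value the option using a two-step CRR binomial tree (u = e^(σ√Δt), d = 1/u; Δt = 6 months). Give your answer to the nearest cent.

€20.84

CRR parameters: u = e^(σ√Δt) = e^(0.5·√0.5) = 1.4241, d = 1/u = 0.7022
Per-period rate: rΔt = 0.1·0.5 = 0.05, so R = e^0.05 = 1.0513
Risk-neutral probability p = (e^0.05 − 0.7022)/(1.4241 − 0.7022) = 0.3491/0.7219 = 0.4835
Terminal stock prices: S_uu = 253.5, S_ud = 125, S_dd = 61.63
Terminal payoffs (S − K): max(98.51, 0) = 98.51, max(-30, 0) = 0, max(-93.37, 0) = 0
Node u (S = 178): V_u = e^(−0.05)·[0.4835·98.5144 + 0.5165·0.0000] = 45.3125
Node d (S = 87.77): V_d = e^(−0.05)·[0.4835·0.0000 + 0.5165·0.0000] = 0.0000
Node 0 (S = 125): V_0 = e^(−0.05)·[0.4835·45.3125 + 0.5165·0.0000] = 20.8418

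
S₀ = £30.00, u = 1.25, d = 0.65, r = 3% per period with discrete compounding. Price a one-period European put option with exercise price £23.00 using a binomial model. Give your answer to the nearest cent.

£1.25

Risk-neutral probability p = (1 + 0.03 − 0.65)/(1.25 − 0.65) = 0.3800/0.6000 = 0.6333
Terminal stock prices: S_u = 37.5, S_d = 19.5
Terminal payoffs (K − S): max(-14.5, 0) = 0, max(3.5, 0) = 3.5
Node 0 (S = 30): V_0 = 1/1.03·[0.6333·0.0000 + 0.3667·3.5000] = 1.2460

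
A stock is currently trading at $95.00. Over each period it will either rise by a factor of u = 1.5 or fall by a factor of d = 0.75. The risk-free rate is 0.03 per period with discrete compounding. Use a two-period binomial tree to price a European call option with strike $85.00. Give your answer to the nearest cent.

$26.56

Risk-neutral probability p = (1 + 0.03 − 0.75)/(1.5 − 0.75) = 0.2800/0.7500 = 0.3733
Terminal stock prices: S_uu = 213.8, S_ud = 106.9, S_dd = 53.44
Terminal payoffs (S − K): max(128.8, 0) = 128.8, max(21.88, 0) = 21.88, max(-31.56, 0) = 0
Node u (S = 142.5): V_u = 1/1.03·[0.3733·128.7500 + 0.6267·21.8750] = 59.9757
Node d (S = 71.25): V_d = 1/1.03·[0.3733·21.8750 + 0.6267·0.0000] = 7.9288
Node 0 (S = 95): V_0 = 1/1.03·[0.3733·59.9757 + 0.6267·7.9288] = 26.5628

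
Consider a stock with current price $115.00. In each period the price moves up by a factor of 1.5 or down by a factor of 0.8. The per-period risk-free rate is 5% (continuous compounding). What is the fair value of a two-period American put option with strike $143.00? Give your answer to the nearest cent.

Risk-neutral probability p = (e^0.05 − 0.8)/(1.5 − 0.8) = 0.2513/0.7000 = 0.3590
Terminal stock prices: S_uu = 258.8, S_ud = 138, S_dd = 73.6
Terminal payoffs (K − S): max(-115.8, 0) = 0, max(5, 0) = 5, max(69.4, 0) = 69.4
Node u (S = 172.5): continuation = e^(−0.05)·[0.3590·0.0000 + 0.6410·5.0000] = 3.0489; exercise value = 0.0000 ≤ continuation, so V_u = 3.0489
Node d (S = 92): continuation = e^(−0.05)·[0.3590·5.0000 + 0.6410·69.4000] = 44.0258; exercise value = 51.0000 > continuation, so V_d = 51.0000 (exercise)
Node 0 (S = 115): continuation = e^(−0.05)·[0.3590·3.0489 + 0.6410·51.0000] = 32.1397; exercise value = 28.0000 ≤ continuation, so V_0 = 32.1397

$32.14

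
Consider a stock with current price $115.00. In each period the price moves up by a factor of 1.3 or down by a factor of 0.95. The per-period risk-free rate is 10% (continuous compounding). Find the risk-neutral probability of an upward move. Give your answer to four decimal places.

p = 0.4433

Risk-neutral probability p = (e^0.1 − 0.95)/(1.3 − 0.95) = 0.1552/0.3500 = 0.4433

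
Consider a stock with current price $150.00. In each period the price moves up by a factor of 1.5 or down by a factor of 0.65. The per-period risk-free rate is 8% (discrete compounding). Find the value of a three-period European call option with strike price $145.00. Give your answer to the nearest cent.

$59.52

Risk-neutral probability p = (1 + 0.08 − 0.65)/(1.5 − 0.65) = 0.4300/0.8500 = 0.5059
Terminal stock prices: S_uuu = 506.2, S_uud = 219.4, S_udd = 95.06, S_ddd = 41.19
Terminal payoffs (S − K): max(361.2, 0) = 361.2, max(74.38, 0) = 74.38, max(-49.94, 0) = 0, max(-103.8, 0) = 0
Node uu (S = 337.5): V_uu = 1/1.08·[0.5059·361.2500 + 0.4941·74.3750] = 203.2407
Node ud (S = 146.2): V_ud = 1/1.08·[0.5059·74.3750 + 0.4941·0.0000] = 34.8380
Node dd (S = 63.38): V_dd = 1/1.08·[0.5059·0.0000 + 0.4941·0.0000] = 0.0000
Node u (S = 225): V_u = 1/1.08·[0.5059·203.2407 + 0.4941·34.8380] = 111.1388
Node d (S = 97.5): V_d = 1/1.08·[0.5059·34.8380 + 0.4941·0.0000] = 16.3184
Node 0 (S = 150): V_0 = 1/1.08·[0.5059·111.1388 + 0.4941·16.3184] = 59.5245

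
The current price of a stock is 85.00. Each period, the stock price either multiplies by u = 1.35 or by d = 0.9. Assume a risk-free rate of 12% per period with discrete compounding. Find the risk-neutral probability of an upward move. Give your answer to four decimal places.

Risk-neutral probability p = (1 + 0.12 − 0.9)/(1.35 − 0.9) = 0.2200/0.4500 = 0.4889

p = 0.4889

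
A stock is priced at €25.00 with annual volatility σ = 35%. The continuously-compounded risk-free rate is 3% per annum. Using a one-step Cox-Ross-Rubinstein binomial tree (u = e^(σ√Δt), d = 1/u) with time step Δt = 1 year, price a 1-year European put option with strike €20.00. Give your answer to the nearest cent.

CRR parameters: u = e^(σ√Δt) = e^(0.35·√1) = 1.4191, d = 1/u = 0.7047
Per-period rate: rΔt = 0.03·1 = 0.03, so R = e^0.03 = 1.0305
Risk-neutral probability p = (e^0.03 − 0.7047)/(1.4191 − 0.7047) = 0.3258/0.7144 = 0.4560
Terminal stock prices: S_u = 35.48, S_d = 17.62
Terminal payoffs (K − S): max(-15.48, 0) = 0, max(2.383, 0) = 2.383
Node 0 (S = 25): V_0 = e^(−0.03)·[0.4560·0.0000 + 0.5440·2.3828] = 1.2579

€1.26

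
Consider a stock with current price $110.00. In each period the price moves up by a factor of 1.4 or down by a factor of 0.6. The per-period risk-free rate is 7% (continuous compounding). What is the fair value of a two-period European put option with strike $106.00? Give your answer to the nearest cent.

Risk-neutral probability p = (e^0.07 − 0.6)/(1.4 − 0.6) = 0.4725/0.8000 = 0.5906
Terminal stock prices: S_uu = 215.6, S_ud = 92.4, S_dd = 39.6
Terminal payoffs (K − S): max(-109.6, 0) = 0, max(13.6, 0) = 13.6, max(66.4, 0) = 66.4
Node u (S = 154): V_u = e^(−0.07)·[0.5906·0.0000 + 0.4094·13.6000] = 5.1910
Node d (S = 66): V_d = e^(−0.07)·[0.5906·13.6000 + 0.4094·66.4000] = 32.8337
Node 0 (S = 110): V_0 = e^(−0.07)·[0.5906·5.1910 + 0.4094·32.8337] = 15.3910

$15.39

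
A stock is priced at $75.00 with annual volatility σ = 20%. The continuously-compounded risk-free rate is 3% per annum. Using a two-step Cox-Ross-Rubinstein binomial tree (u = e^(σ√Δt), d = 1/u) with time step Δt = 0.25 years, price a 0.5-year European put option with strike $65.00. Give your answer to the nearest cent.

$0.84

CRR parameters: u = e^(σ√Δt) = e^(0.2·√0.25) = 1.1052, d = 1/u = 0.9048
Per-period rate: rΔt = 0.03·0.25 = 0.0075, so R = e^0.0075 = 1.0075
Risk-neutral probability p = (e^0.0075 − 0.9048)/(1.1052 − 0.9048) = 0.1027/0.2003 = 0.5126
Terminal stock prices: S_uu = 91.61, S_ud = 75, S_dd = 61.4
Terminal payoffs (K − S): max(-26.61, 0) = 0, max(-10, 0) = 0, max(3.595, 0) = 3.595
Node u (S = 82.89): V_u = e^(−0.0075)·[0.5126·0.0000 + 0.4874·0.0000] = 0.0000
Node d (S = 67.86): V_d = e^(−0.0075)·[0.5126·0.0000 + 0.4874·3.5952] = 1.7392
Node 0 (S = 75): V_0 = e^(−0.0075)·[0.5126·0.0000 + 0.4874·1.7392] = 0.8414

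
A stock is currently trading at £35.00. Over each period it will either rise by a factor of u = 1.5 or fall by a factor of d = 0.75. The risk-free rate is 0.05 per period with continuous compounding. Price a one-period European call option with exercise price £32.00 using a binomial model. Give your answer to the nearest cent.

Risk-neutral probability p = (e^0.05 − 0.75)/(1.5 − 0.75) = 0.3013/0.7500 = 0.4017
Terminal stock prices: S_u = 52.5, S_d = 26.25
Terminal payoffs (S − K): max(20.5, 0) = 20.5, max(-5.75, 0) = 0
Node 0 (S = 35): V_0 = e^(−0.05)·[0.4017·20.5000 + 0.5983·0.0000] = 7.8331

£7.83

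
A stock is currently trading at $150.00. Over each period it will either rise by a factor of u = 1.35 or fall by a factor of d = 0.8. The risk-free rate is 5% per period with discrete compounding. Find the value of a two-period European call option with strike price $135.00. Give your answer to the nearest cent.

Risk-neutral probability p = (1 + 0.05 − 0.8)/(1.35 − 0.8) = 0.2500/0.5500 = 0.4545
Terminal stock prices: S_uu = 273.4, S_ud = 162, S_dd = 96
Terminal payoffs (S − K): max(138.4, 0) = 138.4, max(27, 0) = 27, max(-39, 0) = 0
Node u (S = 202.5): V_u = 1/1.05·[0.4545·138.3750 + 0.5455·27.0000] = 73.9286
Node d (S = 120): V_d = 1/1.05·[0.4545·27.0000 + 0.5455·0.0000] = 11.6883
Node 0 (S = 150): V_0 = 1/1.05·[0.4545·73.9286 + 0.5455·11.6883] = 38.0756

$38.08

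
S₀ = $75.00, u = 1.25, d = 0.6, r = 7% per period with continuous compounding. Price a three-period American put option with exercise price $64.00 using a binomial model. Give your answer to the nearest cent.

$6.17

Risk-neutral probability p = (e^0.07 − 0.6)/(1.25 − 0.6) = 0.4725/0.6500 = 0.7269
Terminal stock prices: S_uuu = 146.5, S_uud = 70.31, S_udd = 33.75, S_ddd = 16.2
Terminal payoffs (K − S): max(-82.48, 0) = 0, max(-6.312, 0) = 0, max(30.25, 0) = 30.25, max(47.8, 0) = 47.8
Node uu (S = 117.2): continuation = e^(−0.07)·[0.7269·0.0000 + 0.2731·0.0000] = 0.0000; exercise value = 0.0000 ≤ continuation, so V_uu = 0.0000
Node ud (S = 56.25): continuation = e^(−0.07)·[0.7269·0.0000 + 0.2731·30.2500] = 7.7018; exercise value = 7.7500 > continuation, so V_ud = 7.7500 (exercise)
Node dd (S = 27): continuation = e^(−0.07)·[0.7269·30.2500 + 0.2731·47.8000] = 32.6732; exercise value = 37.0000 > continuation, so V_dd = 37.0000 (exercise)
Node u (S = 93.75): continuation = e^(−0.07)·[0.7269·0.0000 + 0.2731·7.7500] = 1.9732; exercise value = 0.0000 ≤ continuation, so V_u = 1.9732
Node d (S = 45): continuation = e^(−0.07)·[0.7269·7.7500 + 0.2731·37.0000] = 14.6732; exercise value = 19.0000 > continuation, so V_d = 19.0000 (exercise)
Node 0 (S = 75): continuation = e^(−0.07)·[0.7269·1.9732 + 0.2731·19.0000] = 6.1749; exercise value = 0.0000 ≤ continuation, so V_0 = 6.1749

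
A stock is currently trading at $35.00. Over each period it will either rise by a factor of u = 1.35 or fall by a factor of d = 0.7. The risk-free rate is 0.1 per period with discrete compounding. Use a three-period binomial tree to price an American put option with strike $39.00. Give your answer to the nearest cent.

Risk-neutral probability p = (1 + 0.1 − 0.7)/(1.35 − 0.7) = 0.4000/0.6500 = 0.6154
Terminal stock prices: S_uuu = 86.11, S_uud = 44.65, S_udd = 23.15, S_ddd = 12
Terminal payoffs (K − S): max(-47.11, 0) = 0, max(-5.651, 0) = 0, max(15.85, 0) = 15.85, max(27, 0) = 27
Node uu (S = 63.79): continuation = 1/1.1·[0.6154·0.0000 + 0.3846·0.0000] = 0.0000; exercise value = 0.0000 ≤ continuation, so V_uu = 0.0000
Node ud (S = 33.07): continuation = 1/1.1·[0.6154·0.0000 + 0.3846·15.8475] = 5.5411; exercise value = 5.9250 > continuation, so V_ud = 5.9250 (exercise)
Node dd (S = 17.15): continuation = 1/1.1·[0.6154·15.8475 + 0.3846·26.9950] = 18.3045; exercise value = 21.8500 > continuation, so V_dd = 21.8500 (exercise)
Node u (S = 47.25): continuation = 1/1.1·[0.6154·0.0000 + 0.3846·5.9250] = 2.0717; exercise value = 0.0000 ≤ continuation, so V_u = 2.0717
Node d (S = 24.5): continuation = 1/1.1·[0.6154·5.9250 + 0.3846·21.8500] = 10.9545; exercise value = 14.5000 > continuation, so V_d = 14.5000 (exercise)
Node 0 (S = 35): continuation = 1/1.1·[0.6154·2.0717 + 0.3846·14.5000] = 6.2289; exercise value = 4.0000 ≤ continuation, so V_0 = 6.2289

$6.23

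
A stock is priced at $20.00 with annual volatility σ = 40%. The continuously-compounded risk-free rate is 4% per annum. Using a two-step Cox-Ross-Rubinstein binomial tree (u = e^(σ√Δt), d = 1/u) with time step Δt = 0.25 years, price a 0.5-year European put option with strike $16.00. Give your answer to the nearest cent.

CRR parameters: u = e^(σ√Δt) = e^(0.4·√0.25) = 1.2214, d = 1/u = 0.8187
Per-period rate: rΔt = 0.04·0.25 = 0.01, so R = e^0.01 = 1.0101
Risk-neutral probability p = (e^0.01 − 0.8187)/(1.2214 − 0.8187) = 0.1913/0.4027 = 0.4751
Terminal stock prices: S_uu = 29.84, S_ud = 20, S_dd = 13.41
Terminal payoffs (K − S): max(-13.84, 0) = 0, max(-4, 0) = 0, max(2.594, 0) = 2.594
Node u (S = 24.43): V_u = e^(−0.01)·[0.4751·0.0000 + 0.5249·0.0000] = 0.0000
Node d (S = 16.37): V_d = e^(−0.01)·[0.4751·0.0000 + 0.5249·2.5936] = 1.3478
Node 0 (S = 20): V_0 = e^(−0.01)·[0.4751·0.0000 + 0.5249·1.3478] = 0.7004

$0.70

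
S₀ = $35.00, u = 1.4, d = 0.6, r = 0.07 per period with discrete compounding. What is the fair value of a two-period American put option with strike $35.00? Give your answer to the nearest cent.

$6.58

Risk-neutral probability p = (1 + 0.07 − 0.6)/(1.4 − 0.6) = 0.4700/0.8000 = 0.5875
Terminal stock prices: S_uu = 68.6, S_ud = 29.4, S_dd = 12.6
Terminal payoffs (K − S): max(-33.6, 0) = 0, max(5.6, 0) = 5.6, max(22.4, 0) = 22.4
Node u (S = 49): continuation = 1/1.07·[0.5875·0.0000 + 0.4125·5.6000] = 2.1589; exercise value = 0.0000 ≤ continuation, so V_u = 2.1589
Node d (S = 21): continuation = 1/1.07·[0.5875·5.6000 + 0.4125·22.4000] = 11.7103; exercise value = 14.0000 > continuation, so V_d = 14.0000 (exercise)
Node 0 (S = 35): continuation = 1/1.07·[0.5875·2.1589 + 0.4125·14.0000] = 6.5826; exercise value = 0.0000 ≤ continuation, so V_0 = 6.5826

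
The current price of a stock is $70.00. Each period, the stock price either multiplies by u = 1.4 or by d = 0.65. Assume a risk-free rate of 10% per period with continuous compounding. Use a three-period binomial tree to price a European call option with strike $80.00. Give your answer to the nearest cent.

Risk-neutral probability p = (e^0.1 − 0.65)/(1.4 − 0.65) = 0.4552/0.7500 = 0.6069
Terminal stock prices: S_uuu = 192.1, S_uud = 89.18, S_udd = 41.41, S_ddd = 19.22
Terminal payoffs (S − K): max(112.1, 0) = 112.1, max(9.18, 0) = 9.18, max(-38.59, 0) = 0, max(-60.78, 0) = 0
Node uu (S = 137.2): V_uu = e^(−0.1)·[0.6069·112.0800 + 0.3931·9.1800] = 64.8130
Node ud (S = 63.7): V_ud = e^(−0.1)·[0.6069·9.1800 + 0.3931·0.0000] = 5.0411
Node dd (S = 29.58): V_dd = e^(−0.1)·[0.6069·0.0000 + 0.3931·0.0000] = 0.0000
Node u (S = 98): V_u = e^(−0.1)·[0.6069·64.8130 + 0.3931·5.0411] = 37.3846
Node d (S = 45.5): V_d = e^(−0.1)·[0.6069·5.0411 + 0.3931·0.0000] = 2.7683
Node 0 (S = 70): V_0 = e^(−0.1)·[0.6069·37.3846 + 0.3931·2.7683] = 21.5141

$21.51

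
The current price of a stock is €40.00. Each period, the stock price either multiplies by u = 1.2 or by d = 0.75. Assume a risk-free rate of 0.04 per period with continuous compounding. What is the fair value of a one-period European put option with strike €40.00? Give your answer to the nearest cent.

€3.40

Risk-neutral probability p = (e^0.04 − 0.75)/(1.2 − 0.75) = 0.2908/0.4500 = 0.6462
Terminal stock prices: S_u = 48, S_d = 30
Terminal payoffs (K − S): max(-8, 0) = 0, max(10, 0) = 10
Node 0 (S = 40): V_0 = e^(−0.04)·[0.6462·0.0000 + 0.3538·10.0000] = 3.3988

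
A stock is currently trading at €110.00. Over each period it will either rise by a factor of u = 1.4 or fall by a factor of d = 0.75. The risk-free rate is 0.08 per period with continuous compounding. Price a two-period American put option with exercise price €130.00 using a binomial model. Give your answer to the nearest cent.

Risk-neutral probability p = (e^0.08 − 0.75)/(1.4 − 0.75) = 0.3333/0.6500 = 0.5127
Terminal stock prices: S_uu = 215.6, S_ud = 115.5, S_dd = 61.88
Terminal payoffs (K − S): max(-85.6, 0) = 0, max(14.5, 0) = 14.5, max(68.12, 0) = 68.12
Node u (S = 154): continuation = e^(−0.08)·[0.5127·0.0000 + 0.4873·14.5000] = 6.5219; exercise value = 0.0000 ≤ continuation, so V_u = 6.5219
Node d (S = 82.5): continuation = e^(−0.08)·[0.5127·14.5000 + 0.4873·68.1250] = 37.5051; exercise value = 47.5000 > continuation, so V_d = 47.5000 (exercise)
Node 0 (S = 110): continuation = e^(−0.08)·[0.5127·6.5219 + 0.4873·47.5000] = 24.4520; exercise value = 20.0000 ≤ continuation, so V_0 = 24.4520

€24.45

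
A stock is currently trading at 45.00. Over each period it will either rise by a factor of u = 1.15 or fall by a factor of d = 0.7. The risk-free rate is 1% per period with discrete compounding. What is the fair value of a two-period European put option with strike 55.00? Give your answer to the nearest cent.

11.02

Risk-neutral probability p = (1 + 0.01 − 0.7)/(1.15 − 0.7) = 0.3100/0.4500 = 0.6889
Terminal stock prices: S_uu = 59.51, S_ud = 36.22, S_dd = 22.05
Terminal payoffs (K − S): max(-4.512, 0) = 0, max(18.78, 0) = 18.78, max(32.95, 0) = 32.95
Node u (S = 51.75): V_u = 1/1.01·[0.6889·0.0000 + 0.3111·18.7750] = 5.7833
Node d (S = 31.5): V_d = 1/1.01·[0.6889·18.7750 + 0.3111·32.9500] = 22.9554
Node 0 (S = 45): V_0 = 1/1.01·[0.6889·5.7833 + 0.3111·22.9554] = 11.0156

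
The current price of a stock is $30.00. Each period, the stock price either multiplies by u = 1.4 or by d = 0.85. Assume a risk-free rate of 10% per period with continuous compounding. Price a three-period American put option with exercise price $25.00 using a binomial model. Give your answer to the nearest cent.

$0.78

Risk-neutral probability p = (e^0.1 − 0.85)/(1.4 − 0.85) = 0.2552/0.5500 = 0.4639
Terminal stock prices: S_uuu = 82.32, S_uud = 49.98, S_udd = 30.34, S_ddd = 18.42
Terminal payoffs (K − S): max(-57.32, 0) = 0, max(-24.98, 0) = 0, max(-5.345, 0) = 0, max(6.576, 0) = 6.576
Node uu (S = 58.8): continuation = e^(−0.1)·[0.4639·0.0000 + 0.5361·0.0000] = 0.0000; exercise value = 0.0000 ≤ continuation, so V_uu = 0.0000
Node ud (S = 35.7): continuation = e^(−0.1)·[0.4639·0.0000 + 0.5361·0.0000] = 0.0000; exercise value = 0.0000 ≤ continuation, so V_ud = 0.0000
Node dd (S = 21.67): continuation = e^(−0.1)·[0.4639·0.0000 + 0.5361·6.5763] = 3.1897; exercise value = 3.3250 > continuation, so V_dd = 3.3250 (exercise)
Node u (S = 42): continuation = e^(−0.1)·[0.4639·0.0000 + 0.5361·0.0000] = 0.0000; exercise value = 0.0000 ≤ continuation, so V_u = 0.0000
Node d (S = 25.5): continuation = e^(−0.1)·[0.4639·0.0000 + 0.5361·3.3250] = 1.6128; exercise value = 0.0000 ≤ continuation, so V_d = 1.6128
Node 0 (S = 30): continuation = e^(−0.1)·[0.4639·0.0000 + 0.5361·1.6128] = 0.7823; exercise value = 0.0000 ≤ continuation, so V_0 = 0.7823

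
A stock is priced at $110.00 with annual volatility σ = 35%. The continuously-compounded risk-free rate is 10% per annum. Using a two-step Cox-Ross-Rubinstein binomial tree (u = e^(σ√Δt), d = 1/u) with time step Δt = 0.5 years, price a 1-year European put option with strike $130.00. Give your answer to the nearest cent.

$20.99

CRR parameters: u = e^(σ√Δt) = e^(0.35·√0.5) = 1.2808, d = 1/u = 0.7808
Per-period rate: rΔt = 0.1·0.5 = 0.05, so R = e^0.05 = 1.0513
Risk-neutral probability p = (e^0.05 − 0.7808)/(1.2808 − 0.7808) = 0.2705/0.5000 = 0.5410
Terminal stock prices: S_uu = 180.5, S_ud = 110, S_dd = 67.05
Terminal payoffs (K − S): max(-50.45, 0) = 0, max(20, 0) = 20, max(62.95, 0) = 62.95
Node u (S = 140.9): V_u = e^(−0.05)·[0.5410·0.0000 + 0.4590·20.0000] = 8.7328
Node d (S = 85.88): V_d = e^(−0.05)·[0.5410·20.0000 + 0.4590·62.9455] = 37.7762
Node 0 (S = 110): V_0 = e^(−0.05)·[0.5410·8.7328 + 0.4590·37.7762] = 20.9883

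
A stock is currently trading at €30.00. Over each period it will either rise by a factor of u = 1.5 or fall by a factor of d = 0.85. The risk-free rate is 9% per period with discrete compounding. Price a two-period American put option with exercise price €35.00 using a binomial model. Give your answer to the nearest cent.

Risk-neutral probability p = (1 + 0.09 − 0.85)/(1.5 − 0.85) = 0.2400/0.6500 = 0.3692
Terminal stock prices: S_uu = 67.5, S_ud = 38.25, S_dd = 21.67
Terminal payoffs (K − S): max(-32.5, 0) = 0, max(-3.25, 0) = 0, max(13.33, 0) = 13.33
Node u (S = 45): continuation = 1/1.09·[0.3692·0.0000 + 0.6308·0.0000] = 0.0000; exercise value = 0.0000 ≤ continuation, so V_u = 0.0000
Node d (S = 25.5): continuation = 1/1.09·[0.3692·0.0000 + 0.6308·13.3250] = 7.7110; exercise value = 9.5000 > continuation, so V_d = 9.5000 (exercise)
Node 0 (S = 30): continuation = 1/1.09·[0.3692·0.0000 + 0.6308·9.5000] = 5.4975; exercise value = 5.0000 ≤ continuation, so V_0 = 5.4975

€5.50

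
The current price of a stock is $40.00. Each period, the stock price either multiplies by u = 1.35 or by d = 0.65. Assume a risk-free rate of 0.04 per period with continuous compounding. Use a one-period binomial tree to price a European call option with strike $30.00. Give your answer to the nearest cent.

Risk-neutral probability p = (e^0.04 − 0.65)/(1.35 − 0.65) = 0.3908/0.7000 = 0.5583
Terminal stock prices: S_u = 54, S_d = 26
Terminal payoffs (S − K): max(24, 0) = 24, max(-4, 0) = 0
Node 0 (S = 40): V_0 = e^(−0.04)·[0.5583·24.0000 + 0.4417·0.0000] = 12.8738

$12.87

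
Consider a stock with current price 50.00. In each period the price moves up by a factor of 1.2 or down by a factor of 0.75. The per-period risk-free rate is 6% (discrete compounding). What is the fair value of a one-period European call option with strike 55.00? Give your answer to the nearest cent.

Risk-neutral probability p = (1 + 0.06 − 0.75)/(1.2 − 0.75) = 0.3100/0.4500 = 0.6889
Terminal stock prices: S_u = 60, S_d = 37.5
Terminal payoffs (S − K): max(5, 0) = 5, max(-17.5, 0) = 0
Node 0 (S = 50): V_0 = 1/1.06·[0.6889·5.0000 + 0.3111·0.0000] = 3.2495

3.25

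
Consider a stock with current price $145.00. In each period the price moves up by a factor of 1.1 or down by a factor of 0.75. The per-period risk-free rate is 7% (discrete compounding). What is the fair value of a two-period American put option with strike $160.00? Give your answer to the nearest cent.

$15.00

Risk-neutral probability p = (1 + 0.07 − 0.75)/(1.1 − 0.75) = 0.3200/0.3500 = 0.9143
Terminal stock prices: S_uu = 175.5, S_ud = 119.6, S_dd = 81.56
Terminal payoffs (K − S): max(-15.45, 0) = 0, max(40.38, 0) = 40.38, max(78.44, 0) = 78.44
Node u (S = 159.5): continuation = 1/1.07·[0.9143·0.0000 + 0.0857·40.3750] = 3.2343; exercise value = 0.5000 ≤ continuation, so V_u = 3.2343
Node d (S = 108.8): continuation = 1/1.07·[0.9143·40.3750 + 0.0857·78.4375] = 40.7827; exercise value = 51.2500 > continuation, so V_d = 51.2500 (exercise)
Node 0 (S = 145): continuation = 1/1.07·[0.9143·3.2343 + 0.0857·51.2500] = 6.8691; exercise value = 15.0000 > continuation, so V_0 = 15.0000 (exercise)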